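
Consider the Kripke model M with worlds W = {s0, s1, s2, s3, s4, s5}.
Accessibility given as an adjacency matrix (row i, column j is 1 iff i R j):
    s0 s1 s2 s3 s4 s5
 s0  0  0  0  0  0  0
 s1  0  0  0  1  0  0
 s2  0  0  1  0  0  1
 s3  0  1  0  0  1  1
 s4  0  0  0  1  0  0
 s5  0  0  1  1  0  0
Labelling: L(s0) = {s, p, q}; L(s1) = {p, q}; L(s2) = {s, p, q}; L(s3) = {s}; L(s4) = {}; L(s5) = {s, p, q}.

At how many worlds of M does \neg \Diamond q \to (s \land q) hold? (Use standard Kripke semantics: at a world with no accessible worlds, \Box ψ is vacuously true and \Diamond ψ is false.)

Let φ = \neg \Diamond q \to (s \land q). Evaluate φ at each world:
  s0 (successors ∅): φ is true.
  s1 (successors {s3}): φ is false.
  s2 (successors {s2, s5}): φ is true.
  s3 (successors {s1, s4, s5}): φ is true.
  s4 (successors {s3}): φ is false.
  s5 (successors {s2, s3}): φ is true.
For instance, at s2:
  At s2: \neg \Diamond q is false, s \land q is true, so \neg \Diamond q \to (s \land q) is true.
    At s2: \Diamond q is true, so \neg \Diamond q is false.
      At s2: \Diamond q requires q at some successor in {s2, s5}.
        q holds at s2, so \Diamond q is true at s2.
Satisfying worlds: {s0, s2, s3, s5}

4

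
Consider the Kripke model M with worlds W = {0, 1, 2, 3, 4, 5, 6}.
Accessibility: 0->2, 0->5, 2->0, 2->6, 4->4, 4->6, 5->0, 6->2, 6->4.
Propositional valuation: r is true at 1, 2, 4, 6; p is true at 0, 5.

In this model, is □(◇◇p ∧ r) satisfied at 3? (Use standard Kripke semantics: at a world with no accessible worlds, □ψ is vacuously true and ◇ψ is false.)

Yes

Recall that □ψ holds at a world iff ψ holds at every accessible world, and ◇ψ holds iff ψ holds at some accessible world.
At 3: no accessible worlds, so □(◇◇p ∧ r) holds vacuously.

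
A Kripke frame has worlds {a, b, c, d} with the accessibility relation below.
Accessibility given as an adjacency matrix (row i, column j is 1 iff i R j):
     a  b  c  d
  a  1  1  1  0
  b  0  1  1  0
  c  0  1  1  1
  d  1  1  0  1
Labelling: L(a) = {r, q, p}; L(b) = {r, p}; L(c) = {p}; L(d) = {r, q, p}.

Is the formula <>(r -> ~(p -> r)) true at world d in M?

At d: <>(r -> ~(p -> r)) requires r -> ~(p -> r) at some successor in {a, b, d}.
  At a: r -> ~(p -> r) is false.
  At b: r -> ~(p -> r) is false.
  At d: r -> ~(p -> r) is false.
So <>(r -> ~(p -> r)) is false at d.

No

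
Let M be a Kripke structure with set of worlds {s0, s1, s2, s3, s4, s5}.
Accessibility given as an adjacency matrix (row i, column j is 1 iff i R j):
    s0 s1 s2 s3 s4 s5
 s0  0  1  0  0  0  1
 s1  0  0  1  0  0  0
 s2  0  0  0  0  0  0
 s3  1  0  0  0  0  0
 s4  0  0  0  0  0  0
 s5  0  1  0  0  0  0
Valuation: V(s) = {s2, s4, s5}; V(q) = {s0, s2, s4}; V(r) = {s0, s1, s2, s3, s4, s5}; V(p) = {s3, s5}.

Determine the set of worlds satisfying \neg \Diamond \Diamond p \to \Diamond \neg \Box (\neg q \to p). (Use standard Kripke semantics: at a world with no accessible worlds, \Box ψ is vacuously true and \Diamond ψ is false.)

s0, s3

Recall that \Box ψ holds at a world iff ψ holds at every accessible world, and \Diamond ψ holds iff ψ holds at some accessible world.
Let φ = \neg \Diamond \Diamond p \to \Diamond \neg \Box (\neg q \to p). Evaluate φ at each world:
  s0 (successors {s1, s5}): φ is true.
  s1 (successors {s2}): φ is false.
  s2 (successors ∅): φ is false.
  s3 (successors {s0}): φ is true.
  s4 (successors ∅): φ is false.
  s5 (successors {s1}): φ is false.
For instance, at s5:
  At s5: \neg \Diamond \Diamond p is true, \Diamond \neg \Box (\neg q \to p) is false, so \neg \Diamond \Diamond p \to \Diamond \neg \Box (\neg q \to p) is false.
    At s5: \Diamond \Diamond p is false, so \neg \Diamond \Diamond p is true.
      At s5: \Diamond \Diamond p requires \Diamond p at some successor in {s1}.
        At s1: \Diamond p is false.
      So \Diamond \Diamond p is false at s5.
    At s5: \Diamond \neg \Box (\neg q \to p) requires \neg \Box (\neg q \to p) at some successor in {s1}.
      At s1: \neg \Box (\neg q \to p) is false.
    So \Diamond \neg \Box (\neg q \to p) is false at s5.
Satisfying worlds: {s0, s3}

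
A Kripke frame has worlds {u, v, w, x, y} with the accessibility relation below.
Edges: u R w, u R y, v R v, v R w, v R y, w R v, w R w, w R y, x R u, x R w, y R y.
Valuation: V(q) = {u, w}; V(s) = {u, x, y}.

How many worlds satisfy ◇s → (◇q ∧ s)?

2

Let φ = ◇s → (◇q ∧ s). Evaluate φ at each world:
  u (successors {w, y}): φ is true.
  v (successors {v, w, y}): φ is false.
  w (successors {v, w, y}): φ is false.
  x (successors {u, w}): φ is true.
  y (successors {y}): φ is false.
For instance, at w:
  At w: ◇s is true, ◇q ∧ s is false, so ◇s → (◇q ∧ s) is false.
    At w: ◇s requires s at some successor in {v, w, y}.
      s holds at y, so ◇s is true at w.
    At w: ◇q is true, s is false, so ◇q ∧ s is false.
      At w: ◇q requires q at some successor in {v, w, y}.
        q holds at w, so ◇q is true at w.
Satisfying worlds: {u, x}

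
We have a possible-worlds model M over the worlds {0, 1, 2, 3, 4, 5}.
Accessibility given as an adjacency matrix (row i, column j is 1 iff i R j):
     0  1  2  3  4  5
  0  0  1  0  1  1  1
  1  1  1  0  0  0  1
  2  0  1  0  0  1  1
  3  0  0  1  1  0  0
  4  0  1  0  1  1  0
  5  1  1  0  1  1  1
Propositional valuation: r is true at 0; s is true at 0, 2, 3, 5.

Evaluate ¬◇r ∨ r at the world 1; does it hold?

No

At 1: ¬◇r is false, r is false, so ¬◇r ∨ r is false.
  At 1: ◇r is true, so ¬◇r is false.
    At 1: ◇r requires r at some successor in {0, 1, 5}.
      r holds at 0, so ◇r is true at 1.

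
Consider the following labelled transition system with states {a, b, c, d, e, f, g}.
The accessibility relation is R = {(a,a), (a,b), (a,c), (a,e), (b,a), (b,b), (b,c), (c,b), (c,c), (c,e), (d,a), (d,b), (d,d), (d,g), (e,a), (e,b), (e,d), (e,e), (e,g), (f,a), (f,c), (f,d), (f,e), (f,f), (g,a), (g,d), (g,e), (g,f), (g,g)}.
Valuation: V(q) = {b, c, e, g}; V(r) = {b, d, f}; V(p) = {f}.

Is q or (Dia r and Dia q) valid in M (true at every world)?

Recall that Dia ψ holds at a world iff ψ holds at some accessible world.
Let φ = q or (Dia r and Dia q). Evaluate φ at each world:
  a (successors {a, b, c, e}): φ is true.
  b (successors {a, b, c}): φ is true.
  c (successors {b, c, e}): φ is true.
  d (successors {a, b, d, g}): φ is true.
  e (successors {a, b, d, e, g}): φ is true.
  f (successors {a, c, d, e, f}): φ is true.
  g (successors {a, d, e, f, g}): φ is true.
For instance, at f:
  At f: q is false, Dia r and Dia q is true, so q or (Dia r and Dia q) is true.
    At f: Dia r is true, Dia q is true, so Dia r and Dia q is true.
      At f: Dia r requires r at some successor in {a, c, d, e, f}.
        r holds at d, so Dia r is true at f.
      At f: Dia q requires q at some successor in {a, c, d, e, f}.
        q holds at c, so Dia q is true at f.

Yes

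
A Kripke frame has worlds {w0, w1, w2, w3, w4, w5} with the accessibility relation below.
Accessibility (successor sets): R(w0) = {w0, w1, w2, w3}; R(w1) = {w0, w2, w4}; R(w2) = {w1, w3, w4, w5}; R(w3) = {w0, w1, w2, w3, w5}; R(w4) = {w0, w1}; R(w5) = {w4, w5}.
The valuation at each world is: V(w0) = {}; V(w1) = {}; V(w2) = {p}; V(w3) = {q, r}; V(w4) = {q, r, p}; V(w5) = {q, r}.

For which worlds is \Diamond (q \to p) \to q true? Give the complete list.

w3, w4, w5

Let φ = \Diamond (q \to p) \to q. Evaluate φ at each world:
  w0 (successors {w0, w1, w2, w3}): φ is false.
  w1 (successors {w0, w2, w4}): φ is false.
  w2 (successors {w1, w3, w4, w5}): φ is false.
  w3 (successors {w0, w1, w2, w3, w5}): φ is true.
  w4 (successors {w0, w1}): φ is true.
  w5 (successors {w4, w5}): φ is true.
For instance, at w5:
  At w5: \Diamond (q \to p) is true, q is true, so \Diamond (q \to p) \to q is true.
    At w5: \Diamond (q \to p) requires q \to p at some successor in {w4, w5}.
      q \to p holds at w4, so \Diamond (q \to p) is true at w5.
Satisfying worlds: {w3, w4, w5}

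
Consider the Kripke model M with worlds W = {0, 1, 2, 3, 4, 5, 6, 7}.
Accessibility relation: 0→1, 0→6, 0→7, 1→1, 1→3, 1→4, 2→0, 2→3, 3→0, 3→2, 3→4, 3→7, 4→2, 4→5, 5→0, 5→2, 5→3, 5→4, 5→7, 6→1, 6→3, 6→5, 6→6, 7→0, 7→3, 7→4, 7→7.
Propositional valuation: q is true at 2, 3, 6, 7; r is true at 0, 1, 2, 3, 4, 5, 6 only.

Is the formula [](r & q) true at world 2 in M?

No

Recall that []ψ holds at a world iff ψ holds at every accessible world, and <>ψ holds iff ψ holds at some accessible world.
At 2: [](r & q) requires r & q at every successor {0, 3}.
  r & q fails at 0, so [](r & q) is false at 2.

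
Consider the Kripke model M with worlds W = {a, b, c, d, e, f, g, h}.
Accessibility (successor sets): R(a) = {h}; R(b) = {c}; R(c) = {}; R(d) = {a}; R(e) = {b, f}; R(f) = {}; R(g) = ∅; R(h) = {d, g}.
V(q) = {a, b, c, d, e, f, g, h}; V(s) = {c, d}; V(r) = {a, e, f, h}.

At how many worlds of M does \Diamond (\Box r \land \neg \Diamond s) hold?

4

Recall that \Box ψ holds at a world iff ψ holds at every accessible world, and \Diamond ψ holds iff ψ holds at some accessible world.
Let φ = \Diamond (\Box r \land \neg \Diamond s). Evaluate φ at each world:
  a (successors {h}): φ is false.
  b (successors {c}): φ is true.
  c (successors ∅): φ is false.
  d (successors {a}): φ is true.
  e (successors {b, f}): φ is true.
  f (successors ∅): φ is false.
  g (successors ∅): φ is false.
  h (successors {d, g}): φ is true.
For instance, at a:
  At a: \Diamond (\Box r \land \neg \Diamond s) requires \Box r \land \neg \Diamond s at some successor in {h}.
    At h: \Box r \land \neg \Diamond s is false.
  So \Diamond (\Box r \land \neg \Diamond s) is false at a.
Satisfying worlds: {b, d, e, h}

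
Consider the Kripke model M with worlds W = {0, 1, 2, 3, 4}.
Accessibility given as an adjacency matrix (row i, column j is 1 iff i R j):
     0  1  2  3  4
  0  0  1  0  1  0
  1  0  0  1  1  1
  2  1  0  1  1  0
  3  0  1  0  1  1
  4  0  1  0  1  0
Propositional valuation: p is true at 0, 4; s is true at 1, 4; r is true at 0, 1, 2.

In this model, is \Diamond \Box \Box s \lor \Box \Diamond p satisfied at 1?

Recall that \Box ψ holds at a world iff ψ holds at every accessible world, and \Diamond ψ holds iff ψ holds at some accessible world.
At 1: \Diamond \Box \Box s is false, \Box \Diamond p is false, so \Diamond \Box \Box s \lor \Box \Diamond p is false.
  At 1: \Diamond \Box \Box s requires \Box \Box s at some successor in {2, 3, 4}.
    At 2: \Box \Box s is false.
    At 3: \Box \Box s is false.
    At 4: \Box \Box s is false.
  So \Diamond \Box \Box s is false at 1.
  At 1: \Box \Diamond p requires \Diamond p at every successor {2, 3, 4}.
    \Diamond p fails at 4, so \Box \Diamond p is false at 1.
      At 4: \Diamond p requires p at some successor in {1, 3}.
        At 1: p is false.
        At 3: p is false.
      So \Diamond p is false at 4.

No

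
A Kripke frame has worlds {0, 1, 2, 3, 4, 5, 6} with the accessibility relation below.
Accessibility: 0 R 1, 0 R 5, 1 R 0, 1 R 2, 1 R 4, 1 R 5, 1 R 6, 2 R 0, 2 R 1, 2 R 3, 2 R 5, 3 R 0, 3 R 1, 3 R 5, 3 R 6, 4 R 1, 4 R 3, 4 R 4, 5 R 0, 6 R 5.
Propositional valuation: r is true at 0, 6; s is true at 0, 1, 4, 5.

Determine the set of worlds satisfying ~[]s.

Let φ = ~[]s. Evaluate φ at each world:
  0 (successors {1, 5}): φ is false.
  1 (successors {0, 2, 4, 5, 6}): φ is true.
  2 (successors {0, 1, 3, 5}): φ is true.
  3 (successors {0, 1, 5, 6}): φ is true.
  4 (successors {1, 3, 4}): φ is true.
  5 (successors {0}): φ is false.
  6 (successors {5}): φ is false.
For instance, at 5:
  At 5: []s is true, so ~[]s is false.
    At 5: []s requires s at every successor {0}.
      At 0: s is true.
    So []s is true at 5.
Satisfying worlds: {1, 2, 3, 4}

1, 2, 3, 4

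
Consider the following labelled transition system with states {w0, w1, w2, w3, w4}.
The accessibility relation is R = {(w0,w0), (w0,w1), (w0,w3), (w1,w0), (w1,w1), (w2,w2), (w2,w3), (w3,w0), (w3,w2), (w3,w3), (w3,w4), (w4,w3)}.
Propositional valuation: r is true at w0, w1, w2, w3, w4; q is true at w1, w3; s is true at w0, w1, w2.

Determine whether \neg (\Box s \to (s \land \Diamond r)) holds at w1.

At w1: \Box s \to (s \land \Diamond r) is true, so \neg (\Box s \to (s \land \Diamond r)) is false.
  At w1: \Box s is true, s \land \Diamond r is true, so \Box s \to (s \land \Diamond r) is true.
    At w1: \Box s requires s at every successor {w0, w1}.
      At w0: s is true.
      At w1: s is true.
    So \Box s is true at w1.
    At w1: s is true, \Diamond r is true, so s \land \Diamond r is true.
      At w1: \Diamond r requires r at some successor in {w0, w1}.
        r holds at w0, so \Diamond r is true at w1.

No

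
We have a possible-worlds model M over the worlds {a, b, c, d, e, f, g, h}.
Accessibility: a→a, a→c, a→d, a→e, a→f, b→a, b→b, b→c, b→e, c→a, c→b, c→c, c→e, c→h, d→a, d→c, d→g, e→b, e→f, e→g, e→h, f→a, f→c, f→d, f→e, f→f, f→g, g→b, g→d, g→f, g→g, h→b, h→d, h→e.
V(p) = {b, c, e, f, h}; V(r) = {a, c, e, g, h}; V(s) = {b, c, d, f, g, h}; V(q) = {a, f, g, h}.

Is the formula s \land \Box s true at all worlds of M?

No

Let φ = s \land \Box s. Evaluate φ at each world:
  a (successors {a, c, d, e, f}): φ is false.
  b (successors {a, b, c, e}): φ is false.
  c (successors {a, b, c, e, h}): φ is false.
  d (successors {a, c, g}): φ is false.
  e (successors {b, f, g, h}): φ is false.
  f (successors {a, c, d, e, f, g}): φ is false.
  g (successors {b, d, f, g}): φ is true.
  h (successors {b, d, e}): φ is false.
Detail at a (counterexample):
  At a: s is false, \Box s is false, so s \land \Box s is false.
    At a: \Box s requires s at every successor {a, c, d, e, f}.
      s fails at a, so \Box s is false at a.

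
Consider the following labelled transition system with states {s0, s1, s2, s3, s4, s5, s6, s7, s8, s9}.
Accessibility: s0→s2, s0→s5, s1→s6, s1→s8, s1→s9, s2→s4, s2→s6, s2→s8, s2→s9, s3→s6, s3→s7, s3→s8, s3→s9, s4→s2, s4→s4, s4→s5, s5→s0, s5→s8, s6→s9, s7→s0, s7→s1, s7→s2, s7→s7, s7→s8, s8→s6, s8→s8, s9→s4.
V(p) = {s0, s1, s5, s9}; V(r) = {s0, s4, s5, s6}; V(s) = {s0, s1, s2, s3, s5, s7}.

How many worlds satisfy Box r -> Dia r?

10

Let φ = Box r -> Dia r. Evaluate φ at each world:
  s0 (successors {s2, s5}): φ is true.
  s1 (successors {s6, s8, s9}): φ is true.
  s2 (successors {s4, s6, s8, s9}): φ is true.
  s3 (successors {s6, s7, s8, s9}): φ is true.
  s4 (successors {s2, s4, s5}): φ is true.
  s5 (successors {s0, s8}): φ is true.
  s6 (successors {s9}): φ is true.
  s7 (successors {s0, s1, s2, s7, s8}): φ is true.
  s8 (successors {s6, s8}): φ is true.
  s9 (successors {s4}): φ is true.
For instance, at s2:
  At s2: Box r is false, Dia r is true, so Box r -> Dia r is true.
    At s2: Box r requires r at every successor {s4, s6, s8, s9}.
      r fails at s8, so Box r is false at s2.
    At s2: Dia r requires r at some successor in {s4, s6, s8, s9}.
      r holds at s4, so Dia r is true at s2.
Satisfying worlds: {s0, s1, s2, s3, s4, s5, s6, s7, s8, s9}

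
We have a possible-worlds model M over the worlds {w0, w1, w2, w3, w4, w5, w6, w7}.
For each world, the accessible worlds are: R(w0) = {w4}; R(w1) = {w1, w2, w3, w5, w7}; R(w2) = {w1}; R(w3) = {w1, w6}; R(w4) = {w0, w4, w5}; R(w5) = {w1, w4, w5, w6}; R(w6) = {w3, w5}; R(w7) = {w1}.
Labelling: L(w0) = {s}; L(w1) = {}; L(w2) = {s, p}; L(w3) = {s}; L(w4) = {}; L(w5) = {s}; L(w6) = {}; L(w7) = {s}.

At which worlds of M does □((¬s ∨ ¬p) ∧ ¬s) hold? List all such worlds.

w0, w2, w3, w7

Let φ = □((¬s ∨ ¬p) ∧ ¬s). Evaluate φ at each world:
  w0 (successors {w4}): φ is true.
  w1 (successors {w1, w2, w3, w5, w7}): φ is false.
  w2 (successors {w1}): φ is true.
  w3 (successors {w1, w6}): φ is true.
  w4 (successors {w0, w4, w5}): φ is false.
  w5 (successors {w1, w4, w5, w6}): φ is false.
  w6 (successors {w3, w5}): φ is false.
  w7 (successors {w1}): φ is true.
For instance, at w6:
  At w6: □((¬s ∨ ¬p) ∧ ¬s) requires (¬s ∨ ¬p) ∧ ¬s at every successor {w3, w5}.
    (¬s ∨ ¬p) ∧ ¬s fails at w3, so □((¬s ∨ ¬p) ∧ ¬s) is false at w6.
Satisfying worlds: {w0, w2, w3, w7}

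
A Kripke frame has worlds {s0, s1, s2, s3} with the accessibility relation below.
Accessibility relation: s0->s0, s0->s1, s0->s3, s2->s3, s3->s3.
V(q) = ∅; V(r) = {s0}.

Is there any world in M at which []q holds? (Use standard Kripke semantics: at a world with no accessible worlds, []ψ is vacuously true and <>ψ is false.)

Let φ = []q. Evaluate φ at each world:
  s0 (successors {s0, s1, s3}): φ is false.
  s1 (successors ∅): φ is true.
  s2 (successors {s3}): φ is false.
  s3 (successors {s3}): φ is false.
Detail at s1 (witness):
  At s1: no accessible worlds, so []q holds vacuously.

Yes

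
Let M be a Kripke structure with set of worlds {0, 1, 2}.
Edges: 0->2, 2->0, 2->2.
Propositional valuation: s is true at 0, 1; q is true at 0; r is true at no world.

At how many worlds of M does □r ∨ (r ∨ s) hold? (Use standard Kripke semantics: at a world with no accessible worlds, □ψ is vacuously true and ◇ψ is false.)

2

Let φ = □r ∨ (r ∨ s). Evaluate φ at each world:
  0 (successors {2}): φ is true.
  1 (successors ∅): φ is true.
  2 (successors {0, 2}): φ is false.
For instance, at 2:
  At 2: □r is false, r ∨ s is false, so □r ∨ (r ∨ s) is false.
    At 2: □r requires r at every successor {0, 2}.
      r fails at 0, so □r is false at 2.
Satisfying worlds: {0, 1}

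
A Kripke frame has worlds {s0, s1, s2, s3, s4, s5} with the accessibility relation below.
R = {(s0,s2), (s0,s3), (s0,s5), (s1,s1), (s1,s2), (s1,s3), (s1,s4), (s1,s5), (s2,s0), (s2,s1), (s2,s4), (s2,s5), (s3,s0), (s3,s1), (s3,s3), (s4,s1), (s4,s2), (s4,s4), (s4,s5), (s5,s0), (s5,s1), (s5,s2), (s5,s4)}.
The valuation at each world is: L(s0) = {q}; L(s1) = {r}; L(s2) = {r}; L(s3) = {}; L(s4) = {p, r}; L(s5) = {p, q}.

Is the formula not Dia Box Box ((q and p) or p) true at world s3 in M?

Recall that Box ψ holds at a world iff ψ holds at every accessible world, and Dia ψ holds iff ψ holds at some accessible world.
At s3: Dia Box Box ((q and p) or p) is false, so not Dia Box Box ((q and p) or p) is true.
  At s3: Dia Box Box ((q and p) or p) requires Box Box ((q and p) or p) at some successor in {s0, s1, s3}.
    At s0: Box Box ((q and p) or p) is false.
    At s1: Box Box ((q and p) or p) is false.
    At s3: Box Box ((q and p) or p) is false.
  So Dia Box Box ((q and p) or p) is false at s3.

Yes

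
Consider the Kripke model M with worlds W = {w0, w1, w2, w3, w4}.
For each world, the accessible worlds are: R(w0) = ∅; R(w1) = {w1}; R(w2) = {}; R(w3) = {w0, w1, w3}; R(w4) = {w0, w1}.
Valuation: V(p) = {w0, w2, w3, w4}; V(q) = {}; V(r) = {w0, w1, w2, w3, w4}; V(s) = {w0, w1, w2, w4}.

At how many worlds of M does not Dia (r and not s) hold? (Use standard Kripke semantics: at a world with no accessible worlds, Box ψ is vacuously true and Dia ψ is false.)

4

Let φ = not Dia (r and not s). Evaluate φ at each world:
  w0 (successors ∅): φ is true.
  w1 (successors {w1}): φ is true.
  w2 (successors ∅): φ is true.
  w3 (successors {w0, w1, w3}): φ is false.
  w4 (successors {w0, w1}): φ is true.
For instance, at w1:
  At w1: Dia (r and not s) is false, so not Dia (r and not s) is true.
    At w1: Dia (r and not s) requires r and not s at some successor in {w1}.
      At w1: r and not s is false.
    So Dia (r and not s) is false at w1.
Satisfying worlds: {w0, w1, w2, w4}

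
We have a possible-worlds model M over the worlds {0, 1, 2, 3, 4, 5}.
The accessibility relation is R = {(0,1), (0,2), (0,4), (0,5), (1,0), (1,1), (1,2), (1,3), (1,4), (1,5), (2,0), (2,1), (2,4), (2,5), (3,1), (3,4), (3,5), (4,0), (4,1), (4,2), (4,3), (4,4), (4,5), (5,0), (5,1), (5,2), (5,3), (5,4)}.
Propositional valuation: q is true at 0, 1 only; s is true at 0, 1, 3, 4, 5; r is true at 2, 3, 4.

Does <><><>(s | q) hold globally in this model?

Recall that <>ψ holds at a world iff ψ holds at some accessible world.
Let φ = <><><>(s | q). Evaluate φ at each world:
  0 (successors {1, 2, 4, 5}): φ is true.
  1 (successors {0, 1, 2, 3, 4, 5}): φ is true.
  2 (successors {0, 1, 4, 5}): φ is true.
  3 (successors {1, 4, 5}): φ is true.
  4 (successors {0, 1, 2, 3, 4, 5}): φ is true.
  5 (successors {0, 1, 2, 3, 4}): φ is true.
For instance, at 0:
  At 0: <><><>(s | q) requires <><>(s | q) at some successor in {1, 2, 4, 5}.
    <><>(s | q) holds at 1, so <><><>(s | q) is true at 0.
      At 1: <><>(s | q) requires <>(s | q) at some successor in {0, 1, 2, 3, 4, 5}.
        <>(s | q) holds at 0, so <><>(s | q) is true at 1.

Yes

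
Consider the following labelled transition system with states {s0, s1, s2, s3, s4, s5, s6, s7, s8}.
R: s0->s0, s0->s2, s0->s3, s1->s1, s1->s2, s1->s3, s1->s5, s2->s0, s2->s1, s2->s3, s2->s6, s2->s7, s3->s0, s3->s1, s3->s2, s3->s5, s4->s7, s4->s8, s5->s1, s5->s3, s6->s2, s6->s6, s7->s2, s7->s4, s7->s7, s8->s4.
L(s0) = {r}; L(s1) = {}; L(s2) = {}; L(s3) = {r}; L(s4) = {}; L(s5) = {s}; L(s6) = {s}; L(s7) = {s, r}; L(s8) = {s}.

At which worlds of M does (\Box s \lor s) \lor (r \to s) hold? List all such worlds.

s1, s2, s4, s5, s6, s7, s8

Recall that \Box ψ holds at a world iff ψ holds at every accessible world, and \Diamond ψ holds iff ψ holds at some accessible world.
Let φ = (\Box s \lor s) \lor (r \to s). Evaluate φ at each world:
  s0 (successors {s0, s2, s3}): φ is false.
  s1 (successors {s1, s2, s3, s5}): φ is true.
  s2 (successors {s0, s1, s3, s6, s7}): φ is true.
  s3 (successors {s0, s1, s2, s5}): φ is false.
  s4 (successors {s7, s8}): φ is true.
  s5 (successors {s1, s3}): φ is true.
  s6 (successors {s2, s6}): φ is true.
  s7 (successors {s2, s4, s7}): φ is true.
  s8 (successors {s4}): φ is true.
For instance, at s4:
  At s4: \Box s \lor s is true, r \to s is true, so (\Box s \lor s) \lor (r \to s) is true.
    At s4: \Box s is true, s is false, so \Box s \lor s is true.
      At s4: \Box s requires s at every successor {s7, s8}.
        At s7: s is true.
        At s8: s is true.
      So \Box s is true at s4.
Satisfying worlds: {s1, s2, s4, s5, s6, s7, s8}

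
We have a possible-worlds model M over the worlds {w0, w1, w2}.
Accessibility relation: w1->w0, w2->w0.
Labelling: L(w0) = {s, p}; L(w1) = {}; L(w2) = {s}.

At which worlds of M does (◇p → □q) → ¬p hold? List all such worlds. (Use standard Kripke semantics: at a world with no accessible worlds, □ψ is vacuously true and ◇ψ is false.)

w1, w2

Let φ = (◇p → □q) → ¬p. Evaluate φ at each world:
  w0 (successors ∅): φ is false.
  w1 (successors {w0}): φ is true.
  w2 (successors {w0}): φ is true.
For instance, at w1:
  At w1: ◇p → □q is false, ¬p is true, so (◇p → □q) → ¬p is true.
    At w1: ◇p is true, □q is false, so ◇p → □q is false.
      At w1: ◇p requires p at some successor in {w0}.
        p holds at w0, so ◇p is true at w1.
      At w1: □q requires q at every successor {w0}.
        q fails at w0, so □q is false at w1.
Satisfying worlds: {w1, w2}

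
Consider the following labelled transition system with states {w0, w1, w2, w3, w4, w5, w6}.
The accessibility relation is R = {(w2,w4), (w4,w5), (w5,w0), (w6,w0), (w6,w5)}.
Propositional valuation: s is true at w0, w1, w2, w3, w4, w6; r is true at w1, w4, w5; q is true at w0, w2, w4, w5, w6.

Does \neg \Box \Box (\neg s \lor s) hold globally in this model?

No

Let φ = \neg \Box \Box (\neg s \lor s). Evaluate φ at each world:
  w0 (successors ∅): φ is false.
  w1 (successors ∅): φ is false.
  w2 (successors {w4}): φ is false.
  w3 (successors ∅): φ is false.
  w4 (successors {w5}): φ is false.
  w5 (successors {w0}): φ is false.
  w6 (successors {w0, w5}): φ is false.
Detail at w0 (counterexample):
  At w0: \Box \Box (\neg s \lor s) is true, so \neg \Box \Box (\neg s \lor s) is false.
    At w0: no accessible worlds, so \Box \Box (\neg s \lor s) holds vacuously.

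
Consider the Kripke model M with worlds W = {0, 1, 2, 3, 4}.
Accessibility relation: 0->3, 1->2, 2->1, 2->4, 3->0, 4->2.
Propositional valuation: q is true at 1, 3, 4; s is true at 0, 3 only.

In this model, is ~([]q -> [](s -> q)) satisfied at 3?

Recall that []ψ holds at a world iff ψ holds at every accessible world, and <>ψ holds iff ψ holds at some accessible world.
At 3: []q -> [](s -> q) is true, so ~([]q -> [](s -> q)) is false.
  At 3: []q is false, [](s -> q) is false, so []q -> [](s -> q) is true.
    At 3: []q requires q at every successor {0}.
      q fails at 0, so []q is false at 3.
    At 3: [](s -> q) requires s -> q at every successor {0}.
      s -> q fails at 0, so [](s -> q) is false at 3.

No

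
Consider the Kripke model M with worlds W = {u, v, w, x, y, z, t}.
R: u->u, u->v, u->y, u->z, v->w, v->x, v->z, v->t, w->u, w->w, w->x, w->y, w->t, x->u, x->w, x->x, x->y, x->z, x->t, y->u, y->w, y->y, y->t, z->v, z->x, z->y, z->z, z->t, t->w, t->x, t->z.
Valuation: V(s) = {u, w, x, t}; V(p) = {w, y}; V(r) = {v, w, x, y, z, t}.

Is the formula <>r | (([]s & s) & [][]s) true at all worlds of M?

Let φ = <>r | (([]s & s) & [][]s). Evaluate φ at each world:
  u (successors {u, v, y, z}): φ is true.
  v (successors {w, x, z, t}): φ is true.
  w (successors {u, w, x, y, t}): φ is true.
  x (successors {u, w, x, y, z, t}): φ is true.
  y (successors {u, w, y, t}): φ is true.
  z (successors {v, x, y, z, t}): φ is true.
  t (successors {w, x, z}): φ is true.
For instance, at y:
  At y: <>r is true, ([]s & s) & [][]s is false, so <>r | (([]s & s) & [][]s) is true.
    At y: <>r requires r at some successor in {u, w, y, t}.
      r holds at w, so <>r is true at y.
    At y: []s & s is false, [][]s is false, so ([]s & s) & [][]s is false.
      At y: []s is false, s is false, so []s & s is false.
      At y: [][]s requires []s at every successor {u, w, y, t}.
        []s fails at u, so [][]s is false at y.

Yes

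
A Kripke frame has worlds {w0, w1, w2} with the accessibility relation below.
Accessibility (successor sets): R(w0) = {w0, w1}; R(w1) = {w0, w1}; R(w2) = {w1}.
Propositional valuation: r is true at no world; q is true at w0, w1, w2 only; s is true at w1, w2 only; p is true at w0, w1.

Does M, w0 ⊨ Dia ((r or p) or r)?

At w0: Dia ((r or p) or r) requires (r or p) or r at some successor in {w0, w1}.
  (r or p) or r holds at w0, so Dia ((r or p) or r) is true at w0.

Yes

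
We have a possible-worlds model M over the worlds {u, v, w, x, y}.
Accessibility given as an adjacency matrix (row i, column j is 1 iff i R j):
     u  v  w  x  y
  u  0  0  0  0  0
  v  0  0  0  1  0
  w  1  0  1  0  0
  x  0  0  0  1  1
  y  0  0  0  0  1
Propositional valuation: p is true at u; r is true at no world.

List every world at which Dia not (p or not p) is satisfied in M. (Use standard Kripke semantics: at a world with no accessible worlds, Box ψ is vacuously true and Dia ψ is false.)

none

Let φ = Dia not (p or not p). Evaluate φ at each world:
  u (successors ∅): φ is false.
  v (successors {x}): φ is false.
  w (successors {u, w}): φ is false.
  x (successors {x, y}): φ is false.
  y (successors {y}): φ is false.
For instance, at y:
  At y: Dia not (p or not p) requires not (p or not p) at some successor in {y}.
    At y: not (p or not p) is false.
  So Dia not (p or not p) is false at y.
Satisfying worlds: none.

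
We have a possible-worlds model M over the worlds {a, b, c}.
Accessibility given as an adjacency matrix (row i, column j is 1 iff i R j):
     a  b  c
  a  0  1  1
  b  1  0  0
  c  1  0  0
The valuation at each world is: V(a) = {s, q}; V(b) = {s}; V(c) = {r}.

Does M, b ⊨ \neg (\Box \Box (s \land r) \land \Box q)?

Yes

Recall that \Box ψ holds at a world iff ψ holds at every accessible world, and \Diamond ψ holds iff ψ holds at some accessible world.
At b: \Box \Box (s \land r) \land \Box q is false, so \neg (\Box \Box (s \land r) \land \Box q) is true.
  At b: \Box \Box (s \land r) is false, \Box q is true, so \Box \Box (s \land r) \land \Box q is false.
    At b: \Box \Box (s \land r) requires \Box (s \land r) at every successor {a}.
      \Box (s \land r) fails at a, so \Box \Box (s \land r) is false at b.
    At b: \Box q requires q at every successor {a}.
      At a: q is true.
    So \Box q is true at b.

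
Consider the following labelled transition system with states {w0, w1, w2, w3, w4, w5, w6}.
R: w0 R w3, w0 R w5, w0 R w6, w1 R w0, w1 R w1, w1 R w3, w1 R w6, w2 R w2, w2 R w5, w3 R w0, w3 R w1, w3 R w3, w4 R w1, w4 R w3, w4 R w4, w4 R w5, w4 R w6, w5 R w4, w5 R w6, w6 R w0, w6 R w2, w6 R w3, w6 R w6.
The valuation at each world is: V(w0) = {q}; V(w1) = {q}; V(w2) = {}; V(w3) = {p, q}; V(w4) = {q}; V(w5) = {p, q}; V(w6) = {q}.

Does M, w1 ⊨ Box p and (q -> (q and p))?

No

At w1: Box p is false, q -> (q and p) is false, so Box p and (q -> (q and p)) is false.
  At w1: Box p requires p at every successor {w0, w1, w3, w6}.
    p fails at w0, so Box p is false at w1.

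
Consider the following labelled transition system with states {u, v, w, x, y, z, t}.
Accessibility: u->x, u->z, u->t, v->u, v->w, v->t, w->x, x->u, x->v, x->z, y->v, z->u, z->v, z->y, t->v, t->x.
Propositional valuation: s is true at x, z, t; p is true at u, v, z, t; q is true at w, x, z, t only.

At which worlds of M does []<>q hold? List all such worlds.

v, w, y, t

Let φ = []<>q. Evaluate φ at each world:
  u (successors {x, z, t}): φ is false.
  v (successors {u, w, t}): φ is true.
  w (successors {x}): φ is true.
  x (successors {u, v, z}): φ is false.
  y (successors {v}): φ is true.
  z (successors {u, v, y}): φ is false.
  t (successors {v, x}): φ is true.
For instance, at x:
  At x: []<>q requires <>q at every successor {u, v, z}.
    <>q fails at z, so []<>q is false at x.
      At z: <>q requires q at some successor in {u, v, y}.
        At u: q is false.
        At v: q is false.
        At y: q is false.
      So <>q is false at z.
Satisfying worlds: {v, w, y, t}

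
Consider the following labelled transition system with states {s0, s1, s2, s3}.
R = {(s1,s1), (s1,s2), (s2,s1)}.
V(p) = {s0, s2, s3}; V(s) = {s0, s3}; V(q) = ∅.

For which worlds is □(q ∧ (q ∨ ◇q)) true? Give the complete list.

s0, s3

Let φ = □(q ∧ (q ∨ ◇q)). Evaluate φ at each world:
  s0 (successors ∅): φ is true.
  s1 (successors {s1, s2}): φ is false.
  s2 (successors {s1}): φ is false.
  s3 (successors ∅): φ is true.
For instance, at s1:
  At s1: □(q ∧ (q ∨ ◇q)) requires q ∧ (q ∨ ◇q) at every successor {s1, s2}.
    q ∧ (q ∨ ◇q) fails at s1, so □(q ∧ (q ∨ ◇q)) is false at s1.
      At s1: q is false, q ∨ ◇q is false, so q ∧ (q ∨ ◇q) is false.
Satisfying worlds: {s0, s3}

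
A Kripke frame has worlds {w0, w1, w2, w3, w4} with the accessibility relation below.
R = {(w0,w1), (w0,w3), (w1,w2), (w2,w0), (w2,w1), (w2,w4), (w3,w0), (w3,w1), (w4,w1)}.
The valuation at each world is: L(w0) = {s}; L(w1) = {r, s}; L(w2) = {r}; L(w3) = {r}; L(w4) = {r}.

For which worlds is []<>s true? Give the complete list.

Let φ = []<>s. Evaluate φ at each world:
  w0 (successors {w1, w3}): φ is false.
  w1 (successors {w2}): φ is true.
  w2 (successors {w0, w1, w4}): φ is false.
  w3 (successors {w0, w1}): φ is false.
  w4 (successors {w1}): φ is false.
For instance, at w1:
  At w1: []<>s requires <>s at every successor {w2}.
      At w2: <>s requires s at some successor in {w0, w1, w4}.
        s holds at w0, so <>s is true at w2.
  So []<>s is true at w1.
Satisfying worlds: {w1}

w1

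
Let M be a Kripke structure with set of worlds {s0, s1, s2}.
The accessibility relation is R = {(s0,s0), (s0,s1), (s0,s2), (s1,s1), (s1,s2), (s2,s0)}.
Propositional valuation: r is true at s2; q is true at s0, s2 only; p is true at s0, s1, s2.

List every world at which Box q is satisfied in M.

Let φ = Box q. Evaluate φ at each world:
  s0 (successors {s0, s1, s2}): φ is false.
  s1 (successors {s1, s2}): φ is false.
  s2 (successors {s0}): φ is true.
For instance, at s0:
  At s0: Box q requires q at every successor {s0, s1, s2}.
    q fails at s1, so Box q is false at s0.
Satisfying worlds: {s2}

s2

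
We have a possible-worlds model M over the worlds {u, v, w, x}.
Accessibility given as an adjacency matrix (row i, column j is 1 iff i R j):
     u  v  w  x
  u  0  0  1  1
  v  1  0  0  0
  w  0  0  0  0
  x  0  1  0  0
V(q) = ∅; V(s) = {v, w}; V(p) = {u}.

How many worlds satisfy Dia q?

Recall that Dia ψ holds at a world iff ψ holds at some accessible world.
Let φ = Dia q. Evaluate φ at each world:
  u (successors {w, x}): φ is false.
  v (successors {u}): φ is false.
  w (successors ∅): φ is false.
  x (successors {v}): φ is false.
For instance, at x:
  At x: Dia q requires q at some successor in {v}.
    At v: q is false.
  So Dia q is false at x.
Satisfying worlds: none.

0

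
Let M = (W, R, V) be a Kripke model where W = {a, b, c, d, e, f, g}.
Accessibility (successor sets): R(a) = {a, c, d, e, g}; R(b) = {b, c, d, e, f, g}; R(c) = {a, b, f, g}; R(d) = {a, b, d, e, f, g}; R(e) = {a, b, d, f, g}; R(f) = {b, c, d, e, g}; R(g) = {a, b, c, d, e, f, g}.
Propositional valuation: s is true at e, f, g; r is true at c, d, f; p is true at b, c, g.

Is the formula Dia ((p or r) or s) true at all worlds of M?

Yes

Let φ = Dia ((p or r) or s). Evaluate φ at each world:
  a (successors {a, c, d, e, g}): φ is true.
  b (successors {b, c, d, e, f, g}): φ is true.
  c (successors {a, b, f, g}): φ is true.
  d (successors {a, b, d, e, f, g}): φ is true.
  e (successors {a, b, d, f, g}): φ is true.
  f (successors {b, c, d, e, g}): φ is true.
  g (successors {a, b, c, d, e, f, g}): φ is true.
For instance, at a:
  At a: Dia ((p or r) or s) requires (p or r) or s at some successor in {a, c, d, e, g}.
    (p or r) or s holds at c, so Dia ((p or r) or s) is true at a.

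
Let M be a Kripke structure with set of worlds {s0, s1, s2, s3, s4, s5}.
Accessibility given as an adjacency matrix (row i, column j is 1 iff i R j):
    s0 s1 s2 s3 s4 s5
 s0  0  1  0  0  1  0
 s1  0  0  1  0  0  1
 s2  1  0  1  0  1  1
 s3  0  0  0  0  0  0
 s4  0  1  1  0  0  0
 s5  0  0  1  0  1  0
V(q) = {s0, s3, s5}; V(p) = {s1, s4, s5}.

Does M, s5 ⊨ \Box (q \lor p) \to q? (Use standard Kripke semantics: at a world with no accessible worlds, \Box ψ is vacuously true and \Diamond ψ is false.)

Recall that \Box ψ holds at a world iff ψ holds at every accessible world, and \Diamond ψ holds iff ψ holds at some accessible world.
At s5: \Box (q \lor p) is false, q is true, so \Box (q \lor p) \to q is true.
  At s5: \Box (q \lor p) requires q \lor p at every successor {s2, s4}.
    q \lor p fails at s2, so \Box (q \lor p) is false at s5.

Yes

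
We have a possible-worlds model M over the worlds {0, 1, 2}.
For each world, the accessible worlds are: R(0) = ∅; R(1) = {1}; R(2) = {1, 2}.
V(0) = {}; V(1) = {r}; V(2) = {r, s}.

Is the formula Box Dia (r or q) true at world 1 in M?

At 1: Box Dia (r or q) requires Dia (r or q) at every successor {1}.
    At 1: Dia (r or q) requires r or q at some successor in {1}.
      r or q holds at 1, so Dia (r or q) is true at 1.
So Box Dia (r or q) is true at 1.

Yes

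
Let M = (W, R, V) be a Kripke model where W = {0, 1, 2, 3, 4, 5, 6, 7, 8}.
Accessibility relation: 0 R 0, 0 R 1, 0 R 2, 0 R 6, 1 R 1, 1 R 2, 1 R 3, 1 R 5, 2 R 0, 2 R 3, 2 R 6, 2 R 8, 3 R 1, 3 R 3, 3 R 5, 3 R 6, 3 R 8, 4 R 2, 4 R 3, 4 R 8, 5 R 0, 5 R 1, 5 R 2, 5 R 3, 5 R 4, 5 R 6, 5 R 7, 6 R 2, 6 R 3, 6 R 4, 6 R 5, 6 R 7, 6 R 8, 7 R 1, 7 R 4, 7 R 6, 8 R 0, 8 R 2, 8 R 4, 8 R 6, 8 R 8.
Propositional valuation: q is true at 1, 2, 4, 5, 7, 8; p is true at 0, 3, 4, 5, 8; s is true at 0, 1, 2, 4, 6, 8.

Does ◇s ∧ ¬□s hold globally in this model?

No

Recall that □ψ holds at a world iff ψ holds at every accessible world, and ◇ψ holds iff ψ holds at some accessible world.
Let φ = ◇s ∧ ¬□s. Evaluate φ at each world:
  0 (successors {0, 1, 2, 6}): φ is false.
  1 (successors {1, 2, 3, 5}): φ is true.
  2 (successors {0, 3, 6, 8}): φ is true.
  3 (successors {1, 3, 5, 6, 8}): φ is true.
  4 (successors {2, 3, 8}): φ is true.
  5 (successors {0, 1, 2, 3, 4, 6, 7}): φ is true.
  6 (successors {2, 3, 4, 5, 7, 8}): φ is true.
  7 (successors {1, 4, 6}): φ is false.
  8 (successors {0, 2, 4, 6, 8}): φ is false.
Detail at 0 (counterexample):
  At 0: ◇s is true, ¬□s is false, so ◇s ∧ ¬□s is false.
    At 0: ◇s requires s at some successor in {0, 1, 2, 6}.
      s holds at 0, so ◇s is true at 0.
    At 0: □s is true, so ¬□s is false.
      At 0: □s requires s at every successor {0, 1, 2, 6}.
        At 0: s is true.
        At 1: s is true.
        At 2: s is true.
        At 6: s is true.
      So □s is true at 0.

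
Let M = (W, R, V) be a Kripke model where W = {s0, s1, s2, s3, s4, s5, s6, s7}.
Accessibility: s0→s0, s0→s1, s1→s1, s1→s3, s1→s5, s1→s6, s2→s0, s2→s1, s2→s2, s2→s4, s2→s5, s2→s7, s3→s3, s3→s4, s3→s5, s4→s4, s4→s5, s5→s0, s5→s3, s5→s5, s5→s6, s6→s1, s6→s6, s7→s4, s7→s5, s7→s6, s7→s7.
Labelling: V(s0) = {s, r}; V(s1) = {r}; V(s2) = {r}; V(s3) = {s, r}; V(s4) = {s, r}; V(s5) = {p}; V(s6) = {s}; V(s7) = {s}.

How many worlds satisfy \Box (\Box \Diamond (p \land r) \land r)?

0

Let φ = \Box (\Box \Diamond (p \land r) \land r). Evaluate φ at each world:
  s0 (successors {s0, s1}): φ is false.
  s1 (successors {s1, s3, s5, s6}): φ is false.
  s2 (successors {s0, s1, s2, s4, s5, s7}): φ is false.
  s3 (successors {s3, s4, s5}): φ is false.
  s4 (successors {s4, s5}): φ is false.
  s5 (successors {s0, s3, s5, s6}): φ is false.
  s6 (successors {s1, s6}): φ is false.
  s7 (successors {s4, s5, s6, s7}): φ is false.
For instance, at s7:
  At s7: \Box (\Box \Diamond (p \land r) \land r) requires \Box \Diamond (p \land r) \land r at every successor {s4, s5, s6, s7}.
    \Box \Diamond (p \land r) \land r fails at s4, so \Box (\Box \Diamond (p \land r) \land r) is false at s7.
      At s4: \Box \Diamond (p \land r) is false, r is true, so \Box \Diamond (p \land r) \land r is false.
Satisfying worlds: none.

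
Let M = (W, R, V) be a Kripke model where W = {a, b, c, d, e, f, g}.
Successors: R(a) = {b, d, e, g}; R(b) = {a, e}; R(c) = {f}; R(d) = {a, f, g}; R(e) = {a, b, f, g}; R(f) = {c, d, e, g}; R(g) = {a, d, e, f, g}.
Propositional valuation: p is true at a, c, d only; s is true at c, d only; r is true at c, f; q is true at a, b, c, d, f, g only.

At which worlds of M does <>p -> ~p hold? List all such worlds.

Recall that <>ψ holds at a world iff ψ holds at some accessible world.
Let φ = <>p -> ~p. Evaluate φ at each world:
  a (successors {b, d, e, g}): φ is false.
  b (successors {a, e}): φ is true.
  c (successors {f}): φ is true.
  d (successors {a, f, g}): φ is false.
  e (successors {a, b, f, g}): φ is true.
  f (successors {c, d, e, g}): φ is true.
  g (successors {a, d, e, f, g}): φ is true.
For instance, at c:
  At c: <>p is false, ~p is false, so <>p -> ~p is true.
    At c: <>p requires p at some successor in {f}.
      At f: p is false.
    So <>p is false at c.
Satisfying worlds: {b, c, e, f, g}

b, c, e, f, g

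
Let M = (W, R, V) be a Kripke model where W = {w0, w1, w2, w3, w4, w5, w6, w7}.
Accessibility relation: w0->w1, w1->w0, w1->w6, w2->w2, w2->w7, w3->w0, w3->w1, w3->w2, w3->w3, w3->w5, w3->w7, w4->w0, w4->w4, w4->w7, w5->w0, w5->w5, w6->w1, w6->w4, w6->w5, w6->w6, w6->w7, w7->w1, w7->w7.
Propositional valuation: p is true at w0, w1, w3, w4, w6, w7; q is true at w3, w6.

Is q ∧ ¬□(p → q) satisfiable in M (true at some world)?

Yes

Recall that □ψ holds at a world iff ψ holds at every accessible world, and ◇ψ holds iff ψ holds at some accessible world.
Let φ = q ∧ ¬□(p → q). Evaluate φ at each world:
  w0 (successors {w1}): φ is false.
  w1 (successors {w0, w6}): φ is false.
  w2 (successors {w2, w7}): φ is false.
  w3 (successors {w0, w1, w2, w3, w5, w7}): φ is true.
  w4 (successors {w0, w4, w7}): φ is false.
  w5 (successors {w0, w5}): φ is false.
  w6 (successors {w1, w4, w5, w6, w7}): φ is true.
  w7 (successors {w1, w7}): φ is false.
Detail at w3 (witness):
  At w3: q is true, ¬□(p → q) is true, so q ∧ ¬□(p → q) is true.
    At w3: □(p → q) is false, so ¬□(p → q) is true.
      At w3: □(p → q) requires p → q at every successor {w0, w1, w2, w3, w5, w7}.
        p → q fails at w0, so □(p → q) is false at w3.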